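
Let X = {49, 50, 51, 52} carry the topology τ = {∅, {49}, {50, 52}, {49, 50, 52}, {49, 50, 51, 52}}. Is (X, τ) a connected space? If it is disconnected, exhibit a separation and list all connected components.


(X, τ) is connected.

Find clopen sets (U ∈ τ with X ∖ U ∈ τ):
  U = ∅, X ∖ U = {49, 50, 51, 52} — both open, so U is clopen.
  U = {49, 50, 51, 52}, X ∖ U = ∅ — both open, so U is clopen.
Only trivial clopens (∅ and X) exist, so (X, τ) is connected.
Compute connected components by grouping points that agree on all clopens:
  component: {49, 50, 51, 52}


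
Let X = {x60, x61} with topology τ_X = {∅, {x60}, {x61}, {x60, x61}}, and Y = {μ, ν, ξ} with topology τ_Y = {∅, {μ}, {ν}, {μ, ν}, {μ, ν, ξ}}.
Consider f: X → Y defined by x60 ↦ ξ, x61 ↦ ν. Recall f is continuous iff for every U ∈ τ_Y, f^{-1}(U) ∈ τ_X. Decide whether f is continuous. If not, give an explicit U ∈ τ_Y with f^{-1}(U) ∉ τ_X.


f IS continuous.

Compute f^{-1}(U) for each U ∈ τ_Y:
  U = ∅: f^{-1}(U) = ∅ ∈ τ_X ✓.
  U = {μ}: f^{-1}(U) = ∅ ∈ τ_X ✓.
  U = {ν}: f^{-1}(U) = {x61} ∈ τ_X ✓.
  U = {μ, ν}: f^{-1}(U) = {x61} ∈ τ_X ✓.
  U = {μ, ν, ξ}: f^{-1}(U) = {x60, x61} ∈ τ_X ✓.
Every preimage lies in τ_X, so f IS continuous.


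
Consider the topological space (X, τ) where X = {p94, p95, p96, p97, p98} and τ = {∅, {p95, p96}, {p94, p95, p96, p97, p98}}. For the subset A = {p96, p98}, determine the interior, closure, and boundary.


int(A) = ∅, cl(A) = {p94, p95, p96, p97, p98}, ∂A = {p94, p95, p96, p97, p98}.

Closed sets in (X, τ) are complements of opens:
  closed(X, τ) = {∅, {p94, p97, p98}, {p94, p95, p96, p97, p98}}.
int(A) = ⋃ {U ∈ τ : U ⊆ A}. Opens contained in A: ∅.
Taking the union of these: int(A) = ∅.
cl(A) = ⋂ {C closed : A ⊆ C}. Closed sets containing A: {p94, p95, p96, p97, p98}.
Intersecting these: cl(A) = {p94, p95, p96, p97, p98}.
∂A = cl(A) ∖ int(A) = {p94, p95, p96, p97, p98} ∖ ∅ = {p94, p95, p96, p97, p98}.


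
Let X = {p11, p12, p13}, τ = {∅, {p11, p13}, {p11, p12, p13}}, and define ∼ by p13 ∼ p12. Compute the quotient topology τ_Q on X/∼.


X/∼ = {[p11], [p12=p13]}; |τ_Q| = 2.

Equivalence classes: [p11], [p12=p13].
Quotient map π: X → X/∼ sends p11 ↦ [p11], p12 ↦ [p12=p13], p13 ↦ [p12=p13].
For each subset V ⊆ X/∼, compute π^{-1}(V) ⊆ X and check whether π^{-1}(V) ∈ τ. V is open in τ_Q iff π^{-1}(V) ∈ τ.
  V = {}: π^{-1}(V) = ∅ ∈ τ ✓.
  V = {[p11]}: π^{-1}(V) = {p11} ∉ τ ✗.
  V = {[p12=p13]}: π^{-1}(V) = {p12, p13} ∉ τ ✗.
  V = {[p11], [p12=p13]}: π^{-1}(V) = {p11, p12, p13} ∈ τ ✓.
Open sets in the quotient: τ_Q = {{}, {[p11], [p12=p13]}} (2 elements).


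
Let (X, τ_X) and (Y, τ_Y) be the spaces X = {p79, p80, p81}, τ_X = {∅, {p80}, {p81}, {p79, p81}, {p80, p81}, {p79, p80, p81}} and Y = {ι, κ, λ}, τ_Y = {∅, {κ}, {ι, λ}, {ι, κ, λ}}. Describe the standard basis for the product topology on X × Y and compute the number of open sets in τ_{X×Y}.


Basis B = {∅ × ∅, {p80} × {κ}, {p81} × {κ}, {p79, p81} × {κ}, {p80} × {ι, λ}, {p80, p81} × {κ}, {p81} × {ι, λ}, {p79, p80, p81} × {κ}, {p80} × {ι, κ, λ}, {p81} × {ι, κ, λ}, {p79, p81} × {ι, λ}, {p80, p81} × {ι, λ}, {p79, p81} × {ι, κ, λ}, {p79, p80, p81} × {ι, λ}, {p80, p81} × {ι, κ, λ}, {p79, p80, p81} × {ι, κ, λ}}; |τ_{X×Y}| = 36.

Enumerate products U × V with U ∈ τ_X, V ∈ τ_Y (deduplicated):
  ∅ × ∅ = {} (∅)
  {p80} × {κ} = {(p80,κ)}
  {p81} × {κ} = {(p81,κ)}
  {p79, p81} × {κ} = {(p79,κ), (p81,κ)}
  {p80} × {ι, λ} = {(p80,ι), (p80,λ)}
  {p80, p81} × {κ} = {(p80,κ), (p81,κ)}
  {p81} × {ι, λ} = {(p81,ι), (p81,λ)}
  {p79, p80, p81} × {κ} = {(p79,κ), (p80,κ), (p81,κ)}
  {p80} × {ι, κ, λ} = {(p80,ι), (p80,κ), (p80,λ)}
  {p81} × {ι, κ, λ} = {(p81,ι), (p81,κ), (p81,λ)}
  {p79, p81} × {ι, λ} = {(p79,ι), (p79,λ), (p81,ι), (p81,λ)}
  {p80, p81} × {ι, λ} = {(p80,ι), (p80,λ), (p81,ι), (p81,λ)}
  {p79, p81} × {ι, κ, λ} = {(p79,ι), (p79,κ), (p79,λ), (p81,ι), (p81,κ), (p81,λ)}
  {p79, p80, p81} × {ι, λ} = {(p79,ι), (p79,λ), (p80,ι), (p80,λ), (p81,ι), (p81,λ)}
  {p80, p81} × {ι, κ, λ} = {(p80,ι), (p80,κ), (p80,λ), (p81,ι), (p81,κ), (p81,λ)}
  {p79, p80, p81} × {ι, κ, λ} = {(p79,ι), (p79,κ), (p79,λ), (p80,ι), (p80,κ), (p80,λ), (p81,ι), (p81,κ), (p81,λ)}
These 16 distinct sets form the basis B.
Close under arbitrary unions to get τ_{X×Y}; counting gives |τ_{X×Y}| = 36.


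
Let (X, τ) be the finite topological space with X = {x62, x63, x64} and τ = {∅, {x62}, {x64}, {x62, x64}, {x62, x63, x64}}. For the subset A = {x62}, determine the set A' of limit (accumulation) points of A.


A' = {x63}

For each x ∈ X, list the open sets U ∈ τ with x ∈ U, then check whether U ∩ (A ∖ {x}) ≠ ∅ for every such U.
  x = x62: open {x62} ∋ x has {x62} ∩ (A ∖ {x62}) = ∅, so x is NOT a limit point.
  x = x63: opens ∋ x are {x62, x63, x64}; each meets A ∖ {x63}, so x IS a limit point.
  x = x64: open {x64} ∋ x has {x64} ∩ (A ∖ {x64}) = ∅, so x is NOT a limit point.
Collecting: A' = {x63}.


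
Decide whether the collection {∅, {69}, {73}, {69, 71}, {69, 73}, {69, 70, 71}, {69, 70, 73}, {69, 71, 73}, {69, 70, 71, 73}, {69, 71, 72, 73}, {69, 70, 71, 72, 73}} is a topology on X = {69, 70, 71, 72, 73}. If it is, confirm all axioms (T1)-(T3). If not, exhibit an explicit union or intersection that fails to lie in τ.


τ is NOT a topology on X.

Axiom (T1): ∅ ∈ τ? Yes; X ∈ τ? Yes.
Axiom (T2/T3): check pairwise unions and intersections of members of τ.
Counterexample for (T3): {69, 70, 71} ∩ {69, 70, 73} = {69, 70} ∉ τ. Therefore τ is NOT a topology.


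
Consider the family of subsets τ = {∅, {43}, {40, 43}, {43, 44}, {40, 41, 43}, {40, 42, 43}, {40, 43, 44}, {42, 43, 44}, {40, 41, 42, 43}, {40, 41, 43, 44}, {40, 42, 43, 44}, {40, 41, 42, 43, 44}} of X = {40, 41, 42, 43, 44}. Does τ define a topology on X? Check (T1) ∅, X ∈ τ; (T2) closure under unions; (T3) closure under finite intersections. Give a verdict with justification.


τ is NOT a topology on X.

Axiom (T1): ∅ ∈ τ? Yes; X ∈ τ? Yes.
Axiom (T2/T3): check pairwise unions and intersections of members of τ.
Counterexample for (T3): {40, 42, 43} ∩ {42, 43, 44} = {42, 43} ∉ τ. Therefore τ is NOT a topology.


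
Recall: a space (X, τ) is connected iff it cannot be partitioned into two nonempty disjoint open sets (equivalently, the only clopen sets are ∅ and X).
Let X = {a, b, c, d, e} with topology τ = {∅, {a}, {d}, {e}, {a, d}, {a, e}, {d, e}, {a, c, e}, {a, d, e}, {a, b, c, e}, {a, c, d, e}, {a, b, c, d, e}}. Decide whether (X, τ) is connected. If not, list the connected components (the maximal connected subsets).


(X, τ) is disconnected; components = [{d}, {a, b, c, e}].

Find clopen sets (U ∈ τ with X ∖ U ∈ τ):
  U = ∅, X ∖ U = {a, b, c, d, e} — both open, so U is clopen.
  U = {d}, X ∖ U = {a, b, c, e} — both open, so U is clopen.
  U = {a, b, c, e}, X ∖ U = {d} — both open, so U is clopen.
  U = {a, b, c, d, e}, X ∖ U = ∅ — both open, so U is clopen.
Nontrivial clopen(s) exist: e.g. {a, b, c, e}. So (X, τ) is disconnected.
Compute connected components by grouping points that agree on all clopens:
  component: {d}
  component: {a, b, c, e}


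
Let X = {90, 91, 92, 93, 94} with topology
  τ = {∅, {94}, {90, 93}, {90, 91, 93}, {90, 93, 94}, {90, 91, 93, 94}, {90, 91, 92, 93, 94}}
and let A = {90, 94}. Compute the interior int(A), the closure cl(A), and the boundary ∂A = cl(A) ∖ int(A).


int(A) = {94}, cl(A) = {90, 91, 92, 93, 94}, ∂A = {90, 91, 92, 93}.

Closed sets in (X, τ) are complements of opens:
  closed(X, τ) = {∅, {92}, {91, 92}, {92, 94}, {91, 92, 94}, {90, 91, 92, 93}, {90, 91, 92, 93, 94}}.
int(A) = ⋃ {U ∈ τ : U ⊆ A}. Opens contained in A: ∅, {94}.
Taking the union of these: int(A) = {94}.
cl(A) = ⋂ {C closed : A ⊆ C}. Closed sets containing A: {90, 91, 92, 93, 94}.
Intersecting these: cl(A) = {90, 91, 92, 93, 94}.
∂A = cl(A) ∖ int(A) = {90, 91, 92, 93, 94} ∖ {94} = {90, 91, 92, 93}.


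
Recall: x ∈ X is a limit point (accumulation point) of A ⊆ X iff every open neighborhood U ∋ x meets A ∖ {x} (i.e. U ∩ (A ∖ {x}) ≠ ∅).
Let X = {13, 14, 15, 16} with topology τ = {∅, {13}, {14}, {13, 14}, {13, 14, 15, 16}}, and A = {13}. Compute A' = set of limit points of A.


A' = {15, 16}

For each x ∈ X, list the open sets U ∈ τ with x ∈ U, then check whether U ∩ (A ∖ {x}) ≠ ∅ for every such U.
  x = 13: open {13} ∋ x has {13} ∩ (A ∖ {13}) = ∅, so x is NOT a limit point.
  x = 14: open {14} ∋ x has {14} ∩ (A ∖ {14}) = ∅, so x is NOT a limit point.
  x = 15: opens ∋ x are {13, 14, 15, 16}; each meets A ∖ {15}, so x IS a limit point.
  x = 16: opens ∋ x are {13, 14, 15, 16}; each meets A ∖ {16}, so x IS a limit point.
Collecting: A' = {15, 16}.


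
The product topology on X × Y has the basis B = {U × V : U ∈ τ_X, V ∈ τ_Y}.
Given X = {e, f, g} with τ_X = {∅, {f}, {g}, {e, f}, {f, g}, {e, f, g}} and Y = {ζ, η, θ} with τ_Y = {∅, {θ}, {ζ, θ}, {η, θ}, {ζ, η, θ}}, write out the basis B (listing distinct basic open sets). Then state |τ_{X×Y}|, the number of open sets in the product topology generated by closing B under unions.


Basis B = {∅ × ∅, {f} × {θ}, {g} × {θ}, {e, f} × {θ}, {f} × {ζ, θ}, {f} × {η, θ}, {f, g} × {θ}, {g} × {ζ, θ}, {g} × {η, θ}, {e, f, g} × {θ}, {f} × {ζ, η, θ}, {g} × {ζ, η, θ}, {e, f} × {ζ, θ}, {e, f} × {η, θ}, {f, g} × {ζ, θ}, {f, g} × {η, θ}, {e, f} × {ζ, η, θ}, {e, f, g} × {ζ, θ}, {e, f, g} × {η, θ}, {f, g} × {ζ, η, θ}, {e, f, g} × {ζ, η, θ}}; |τ_{X×Y}| = 70.

Enumerate products U × V with U ∈ τ_X, V ∈ τ_Y (deduplicated):
  ∅ × ∅ = {} (∅)
  {f} × {θ} = {(f,θ)}
  {g} × {θ} = {(g,θ)}
  {e, f} × {θ} = {(e,θ), (f,θ)}
  {f} × {ζ, θ} = {(f,ζ), (f,θ)}
  {f} × {η, θ} = {(f,η), (f,θ)}
  {f, g} × {θ} = {(f,θ), (g,θ)}
  {g} × {ζ, θ} = {(g,ζ), (g,θ)}
  {g} × {η, θ} = {(g,η), (g,θ)}
  {e, f, g} × {θ} = {(e,θ), (f,θ), (g,θ)}
  {f} × {ζ, η, θ} = {(f,ζ), (f,η), (f,θ)}
  {g} × {ζ, η, θ} = {(g,ζ), (g,η), (g,θ)}
  {e, f} × {ζ, θ} = {(e,ζ), (e,θ), (f,ζ), (f,θ)}
  {e, f} × {η, θ} = {(e,η), (e,θ), (f,η), (f,θ)}
  {f, g} × {ζ, θ} = {(f,ζ), (f,θ), (g,ζ), (g,θ)}
  {f, g} × {η, θ} = {(f,η), (f,θ), (g,η), (g,θ)}
  {e, f} × {ζ, η, θ} = {(e,ζ), (e,η), (e,θ), (f,ζ), (f,η), (f,θ)}
  {e, f, g} × {ζ, θ} = {(e,ζ), (e,θ), (f,ζ), (f,θ), (g,ζ), (g,θ)}
  {e, f, g} × {η, θ} = {(e,η), (e,θ), (f,η), (f,θ), (g,η), (g,θ)}
  {f, g} × {ζ, η, θ} = {(f,ζ), (f,η), (f,θ), (g,ζ), (g,η), (g,θ)}
  {e, f, g} × {ζ, η, θ} = {(e,ζ), (e,η), (e,θ), (f,ζ), (f,η), (f,θ), (g,ζ), (g,η), (g,θ)}
These 21 distinct sets form the basis B.
Close under arbitrary unions to get τ_{X×Y}; counting gives |τ_{X×Y}| = 70.


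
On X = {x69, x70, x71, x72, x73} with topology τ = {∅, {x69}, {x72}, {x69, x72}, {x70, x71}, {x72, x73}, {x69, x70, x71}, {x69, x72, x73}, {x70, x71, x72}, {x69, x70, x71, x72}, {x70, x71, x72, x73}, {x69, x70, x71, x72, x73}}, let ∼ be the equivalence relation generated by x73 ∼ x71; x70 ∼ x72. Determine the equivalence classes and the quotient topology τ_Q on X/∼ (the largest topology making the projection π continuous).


X/∼ = {[x69], [x70=x72], [x71=x73]}; |τ_Q| = 4.

Equivalence classes: [x69], [x70=x72], [x71=x73].
Quotient map π: X → X/∼ sends x69 ↦ [x69], x70 ↦ [x70=x72], x71 ↦ [x71=x73], x72 ↦ [x70=x72], x73 ↦ [x71=x73].
For each subset V ⊆ X/∼, compute π^{-1}(V) ⊆ X and check whether π^{-1}(V) ∈ τ. V is open in τ_Q iff π^{-1}(V) ∈ τ.
  V = {}: π^{-1}(V) = ∅ ∈ τ ✓.
  V = {[x69]}: π^{-1}(V) = {x69} ∈ τ ✓.
  V = {[x70=x72]}: π^{-1}(V) = {x70, x72} ∉ τ ✗.
  V = {[x69], [x70=x72]}: π^{-1}(V) = {x69, x70, x72} ∉ τ ✗.
  V = {[x71=x73]}: π^{-1}(V) = {x71, x73} ∉ τ ✗.
  V = {[x69], [x71=x73]}: π^{-1}(V) = {x69, x71, x73} ∉ τ ✗.
  V = {[x70=x72], [x71=x73]}: π^{-1}(V) = {x70, x71, x72, x73} ∈ τ ✓.
  V = {[x69], [x70=x72], [x71=x73]}: π^{-1}(V) = {x69, x70, x71, x72, x73} ∈ τ ✓.
Open sets in the quotient: τ_Q = {{}, {[x69]}, {[x70=x72], [x71=x73]}, {[x69], [x70=x72], [x71=x73]}} (4 elements).


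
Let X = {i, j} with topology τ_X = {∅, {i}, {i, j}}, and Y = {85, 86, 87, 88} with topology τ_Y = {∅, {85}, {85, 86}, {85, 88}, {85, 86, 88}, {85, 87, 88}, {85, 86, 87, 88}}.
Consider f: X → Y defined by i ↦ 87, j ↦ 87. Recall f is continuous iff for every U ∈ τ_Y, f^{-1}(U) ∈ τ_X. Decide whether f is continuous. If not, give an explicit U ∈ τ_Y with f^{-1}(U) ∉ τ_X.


f IS continuous.

Compute f^{-1}(U) for each U ∈ τ_Y:
  U = ∅: f^{-1}(U) = ∅ ∈ τ_X ✓.
  U = {85}: f^{-1}(U) = ∅ ∈ τ_X ✓.
  U = {85, 86}: f^{-1}(U) = ∅ ∈ τ_X ✓.
  U = {85, 88}: f^{-1}(U) = ∅ ∈ τ_X ✓.
  U = {85, 86, 88}: f^{-1}(U) = ∅ ∈ τ_X ✓.
  U = {85, 87, 88}: f^{-1}(U) = {i, j} ∈ τ_X ✓.
  U = {85, 86, 87, 88}: f^{-1}(U) = {i, j} ∈ τ_X ✓.
Every preimage lies in τ_X, so f IS continuous.


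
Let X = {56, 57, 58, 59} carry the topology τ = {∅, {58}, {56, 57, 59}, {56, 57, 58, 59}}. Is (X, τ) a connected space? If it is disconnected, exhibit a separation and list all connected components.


(X, τ) is disconnected; components = [{58}, {56, 57, 59}].

Find clopen sets (U ∈ τ with X ∖ U ∈ τ):
  U = ∅, X ∖ U = {56, 57, 58, 59} — both open, so U is clopen.
  U = {58}, X ∖ U = {56, 57, 59} — both open, so U is clopen.
  U = {56, 57, 59}, X ∖ U = {58} — both open, so U is clopen.
  U = {56, 57, 58, 59}, X ∖ U = ∅ — both open, so U is clopen.
Nontrivial clopen(s) exist: e.g. {56, 57, 59}. So (X, τ) is disconnected.
Compute connected components by grouping points that agree on all clopens:
  component: {58}
  component: {56, 57, 59}


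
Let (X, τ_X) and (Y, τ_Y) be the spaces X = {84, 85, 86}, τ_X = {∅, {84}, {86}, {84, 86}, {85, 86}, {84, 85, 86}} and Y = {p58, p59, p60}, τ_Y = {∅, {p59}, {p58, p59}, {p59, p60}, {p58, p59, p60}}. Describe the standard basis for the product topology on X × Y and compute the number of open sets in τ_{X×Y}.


Basis B = {∅ × ∅, {84} × {p59}, {86} × {p59}, {84} × {p58, p59}, {84} × {p59, p60}, {84, 86} × {p59}, {85, 86} × {p59}, {86} × {p58, p59}, {86} × {p59, p60}, {84} × {p58, p59, p60}, {84, 85, 86} × {p59}, {86} × {p58, p59, p60}, {84, 86} × {p58, p59}, {84, 86} × {p59, p60}, {85, 86} × {p58, p59}, {85, 86} × {p59, p60}, {84, 86} × {p58, p59, p60}, {84, 85, 86} × {p58, p59}, {84, 85, 86} × {p59, p60}, {85, 86} × {p58, p59, p60}, {84, 85, 86} × {p58, p59, p60}}; |τ_{X×Y}| = 70.

Enumerate products U × V with U ∈ τ_X, V ∈ τ_Y (deduplicated):
  ∅ × ∅ = {} (∅)
  {84} × {p59} = {(84,p59)}
  {86} × {p59} = {(86,p59)}
  {84} × {p58, p59} = {(84,p58), (84,p59)}
  {84} × {p59, p60} = {(84,p59), (84,p60)}
  {84, 86} × {p59} = {(84,p59), (86,p59)}
  {85, 86} × {p59} = {(85,p59), (86,p59)}
  {86} × {p58, p59} = {(86,p58), (86,p59)}
  {86} × {p59, p60} = {(86,p59), (86,p60)}
  {84} × {p58, p59, p60} = {(84,p58), (84,p59), (84,p60)}
  {84, 85, 86} × {p59} = {(84,p59), (85,p59), (86,p59)}
  {86} × {p58, p59, p60} = {(86,p58), (86,p59), (86,p60)}
  {84, 86} × {p58, p59} = {(84,p58), (84,p59), (86,p58), (86,p59)}
  {84, 86} × {p59, p60} = {(84,p59), (84,p60), (86,p59), (86,p60)}
  {85, 86} × {p58, p59} = {(85,p58), (85,p59), (86,p58), (86,p59)}
  {85, 86} × {p59, p60} = {(85,p59), (85,p60), (86,p59), (86,p60)}
  {84, 86} × {p58, p59, p60} = {(84,p58), (84,p59), (84,p60), (86,p58), (86,p59), (86,p60)}
  {84, 85, 86} × {p58, p59} = {(84,p58), (84,p59), (85,p58), (85,p59), (86,p58), (86,p59)}
  {84, 85, 86} × {p59, p60} = {(84,p59), (84,p60), (85,p59), (85,p60), (86,p59), (86,p60)}
  {85, 86} × {p58, p59, p60} = {(85,p58), (85,p59), (85,p60), (86,p58), (86,p59), (86,p60)}
  {84, 85, 86} × {p58, p59, p60} = {(84,p58), (84,p59), (84,p60), (85,p58), (85,p59), (85,p60), (86,p58), (86,p59), (86,p60)}
These 21 distinct sets form the basis B.
Close under arbitrary unions to get τ_{X×Y}; counting gives |τ_{X×Y}| = 70.


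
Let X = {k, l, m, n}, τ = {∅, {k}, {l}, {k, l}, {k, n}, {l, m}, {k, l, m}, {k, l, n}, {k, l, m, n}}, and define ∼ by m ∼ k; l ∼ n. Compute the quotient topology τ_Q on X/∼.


X/∼ = {[k=m], [l=n]}; |τ_Q| = 2.

Equivalence classes: [k=m], [l=n].
Quotient map π: X → X/∼ sends k ↦ [k=m], l ↦ [l=n], m ↦ [k=m], n ↦ [l=n].
For each subset V ⊆ X/∼, compute π^{-1}(V) ⊆ X and check whether π^{-1}(V) ∈ τ. V is open in τ_Q iff π^{-1}(V) ∈ τ.
  V = {}: π^{-1}(V) = ∅ ∈ τ ✓.
  V = {[k=m]}: π^{-1}(V) = {k, m} ∉ τ ✗.
  V = {[l=n]}: π^{-1}(V) = {l, n} ∉ τ ✗.
  V = {[k=m], [l=n]}: π^{-1}(V) = {k, l, m, n} ∈ τ ✓.
Open sets in the quotient: τ_Q = {{}, {[k=m], [l=n]}} (2 elements).


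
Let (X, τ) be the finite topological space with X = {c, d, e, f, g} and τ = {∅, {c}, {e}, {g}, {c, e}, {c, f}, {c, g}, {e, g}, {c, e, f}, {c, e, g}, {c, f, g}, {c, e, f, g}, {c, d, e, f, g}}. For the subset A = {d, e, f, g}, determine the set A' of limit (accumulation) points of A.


A' = {d}

For each x ∈ X, list the open sets U ∈ τ with x ∈ U, then check whether U ∩ (A ∖ {x}) ≠ ∅ for every such U.
  x = c: open {c} ∋ x has {c} ∩ (A ∖ {c}) = ∅, so x is NOT a limit point.
  x = d: opens ∋ x are {c, d, e, f, g}; each meets A ∖ {d}, so x IS a limit point.
  x = e: open {e} ∋ x has {e} ∩ (A ∖ {e}) = ∅, so x is NOT a limit point.
  x = f: open {c, f} ∋ x has {c, f} ∩ (A ∖ {f}) = ∅, so x is NOT a limit point.
  x = g: open {g} ∋ x has {g} ∩ (A ∖ {g}) = ∅, so x is NOT a limit point.
Collecting: A' = {d}.


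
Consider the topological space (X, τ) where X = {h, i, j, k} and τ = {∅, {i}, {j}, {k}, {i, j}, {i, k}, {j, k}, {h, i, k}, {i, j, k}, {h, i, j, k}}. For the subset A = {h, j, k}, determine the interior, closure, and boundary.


int(A) = {j, k}, cl(A) = {h, j, k}, ∂A = {h}.

Closed sets in (X, τ) are complements of opens:
  closed(X, τ) = {∅, {h}, {j}, {h, i}, {h, j}, {h, k}, {h, i, j}, {h, i, k}, {h, j, k}, {h, i, j, k}}.
int(A) = ⋃ {U ∈ τ : U ⊆ A}. Opens contained in A: ∅, {j}, {k}, {j, k}.
Taking the union of these: int(A) = {j, k}.
cl(A) = ⋂ {C closed : A ⊆ C}. Closed sets containing A: {h, j, k}, {h, i, j, k}.
Intersecting these: cl(A) = {h, j, k}.
∂A = cl(A) ∖ int(A) = {h, j, k} ∖ {j, k} = {h}.


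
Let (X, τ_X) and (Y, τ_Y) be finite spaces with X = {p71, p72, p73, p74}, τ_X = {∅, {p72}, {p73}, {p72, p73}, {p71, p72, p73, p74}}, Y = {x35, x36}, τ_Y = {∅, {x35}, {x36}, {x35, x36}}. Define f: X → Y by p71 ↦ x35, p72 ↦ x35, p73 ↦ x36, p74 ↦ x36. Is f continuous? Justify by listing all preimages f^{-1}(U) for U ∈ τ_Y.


f is NOT continuous.

Compute f^{-1}(U) for each U ∈ τ_Y:
  U = ∅: f^{-1}(U) = ∅ ∈ τ_X ✓.
  U = {x35}: f^{-1}(U) = {p71, p72} ∉ τ_X ✗.
  U = {x36}: f^{-1}(U) = {p73, p74} ∉ τ_X ✗.
  U = {x35, x36}: f^{-1}(U) = {p71, p72, p73, p74} ∈ τ_X ✓.
Found U = {x35} with f^{-1}(U) = {p71, p72} not in τ_X. Therefore f is NOT continuous.


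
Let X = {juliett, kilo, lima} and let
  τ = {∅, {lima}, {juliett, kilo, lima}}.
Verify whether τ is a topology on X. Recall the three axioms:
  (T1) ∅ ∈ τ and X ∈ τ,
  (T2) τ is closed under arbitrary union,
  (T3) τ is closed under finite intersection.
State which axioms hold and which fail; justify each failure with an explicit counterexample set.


τ IS a topology on X.

Axiom (T1): ∅ ∈ τ? Yes; X ∈ τ? Yes.
Axiom (T2/T3): check pairwise unions and intersections of members of τ.
All pairwise intersections and unions checked — each lies in τ. Therefore τ satisfies (T1), (T2), (T3): it IS a topology on X.


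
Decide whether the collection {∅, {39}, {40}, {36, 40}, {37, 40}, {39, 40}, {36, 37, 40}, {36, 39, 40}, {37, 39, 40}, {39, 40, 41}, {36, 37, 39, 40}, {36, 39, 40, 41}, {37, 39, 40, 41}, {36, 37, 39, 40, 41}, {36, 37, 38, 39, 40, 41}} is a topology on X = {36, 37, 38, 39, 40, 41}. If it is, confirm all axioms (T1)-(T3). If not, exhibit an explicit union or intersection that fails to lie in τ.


τ IS a topology on X.

Axiom (T1): ∅ ∈ τ? Yes; X ∈ τ? Yes.
Axiom (T2/T3): check pairwise unions and intersections of members of τ.
All pairwise intersections and unions checked — each lies in τ. Therefore τ satisfies (T1), (T2), (T3): it IS a topology on X.


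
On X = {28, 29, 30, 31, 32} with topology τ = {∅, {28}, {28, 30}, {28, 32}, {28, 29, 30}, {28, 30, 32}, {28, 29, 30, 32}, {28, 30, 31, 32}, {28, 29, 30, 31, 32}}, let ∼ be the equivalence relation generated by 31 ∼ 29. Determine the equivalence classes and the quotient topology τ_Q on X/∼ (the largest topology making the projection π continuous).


X/∼ = {[28], [29=31], [30], [32]}; |τ_Q| = 6.

Equivalence classes: [28], [29=31], [30], [32].
Quotient map π: X → X/∼ sends 28 ↦ [28], 29 ↦ [29=31], 30 ↦ [30], 31 ↦ [29=31], 32 ↦ [32].
For each subset V ⊆ X/∼, compute π^{-1}(V) ⊆ X and check whether π^{-1}(V) ∈ τ. V is open in τ_Q iff π^{-1}(V) ∈ τ.
  V = {}: π^{-1}(V) = ∅ ∈ τ ✓.
  V = {[28]}: π^{-1}(V) = {28} ∈ τ ✓.
  V = {[29=31]}: π^{-1}(V) = {29, 31} ∉ τ ✗.
  V = {[28], [29=31]}: π^{-1}(V) = {28, 29, 31} ∉ τ ✗.
  V = {[30]}: π^{-1}(V) = {30} ∉ τ ✗.
  V = {[28], [30]}: π^{-1}(V) = {28, 30} ∈ τ ✓.
  V = {[29=31], [30]}: π^{-1}(V) = {29, 30, 31} ∉ τ ✗.
  V = {[28], [29=31], [30]}: π^{-1}(V) = {28, 29, 30, 31} ∉ τ ✗.
  V = {[32]}: π^{-1}(V) = {32} ∉ τ ✗.
  V = {[28], [32]}: π^{-1}(V) = {28, 32} ∈ τ ✓.
  V = {[29=31], [32]}: π^{-1}(V) = {29, 31, 32} ∉ τ ✗.
  V = {[28], [29=31], [32]}: π^{-1}(V) = {28, 29, 31, 32} ∉ τ ✗.
  V = {[30], [32]}: π^{-1}(V) = {30, 32} ∉ τ ✗.
  V = {[28], [30], [32]}: π^{-1}(V) = {28, 30, 32} ∈ τ ✓.
  V = {[29=31], [30], [32]}: π^{-1}(V) = {29, 30, 31, 32} ∉ τ ✗.
  V = {[28], [29=31], [30], [32]}: π^{-1}(V) = {28, 29, 30, 31, 32} ∈ τ ✓.
Open sets in the quotient: τ_Q = {{}, {[28]}, {[28], [30]}, {[28], [32]}, {[28], [30], [32]}, {[28], [29=31], [30], [32]}} (6 elements).


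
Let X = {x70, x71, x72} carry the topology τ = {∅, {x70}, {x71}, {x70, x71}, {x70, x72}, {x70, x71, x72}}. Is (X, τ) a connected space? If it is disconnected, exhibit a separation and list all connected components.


(X, τ) is disconnected; components = [{x71}, {x70, x72}].

Find clopen sets (U ∈ τ with X ∖ U ∈ τ):
  U = ∅, X ∖ U = {x70, x71, x72} — both open, so U is clopen.
  U = {x71}, X ∖ U = {x70, x72} — both open, so U is clopen.
  U = {x70, x72}, X ∖ U = {x71} — both open, so U is clopen.
  U = {x70, x71, x72}, X ∖ U = ∅ — both open, so U is clopen.
Nontrivial clopen(s) exist: e.g. {x70, x72}. So (X, τ) is disconnected.
Compute connected components by grouping points that agree on all clopens:
  component: {x71}
  component: {x70, x72}


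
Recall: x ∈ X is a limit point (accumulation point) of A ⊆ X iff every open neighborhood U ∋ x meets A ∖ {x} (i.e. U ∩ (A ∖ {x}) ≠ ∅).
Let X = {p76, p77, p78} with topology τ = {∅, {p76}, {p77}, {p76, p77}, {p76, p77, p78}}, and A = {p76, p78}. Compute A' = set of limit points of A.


A' = {p78}

For each x ∈ X, list the open sets U ∈ τ with x ∈ U, then check whether U ∩ (A ∖ {x}) ≠ ∅ for every such U.
  x = p76: open {p76} ∋ x has {p76} ∩ (A ∖ {p76}) = ∅, so x is NOT a limit point.
  x = p77: open {p77} ∋ x has {p77} ∩ (A ∖ {p77}) = ∅, so x is NOT a limit point.
  x = p78: opens ∋ x are {p76, p77, p78}; each meets A ∖ {p78}, so x IS a limit point.
Collecting: A' = {p78}.


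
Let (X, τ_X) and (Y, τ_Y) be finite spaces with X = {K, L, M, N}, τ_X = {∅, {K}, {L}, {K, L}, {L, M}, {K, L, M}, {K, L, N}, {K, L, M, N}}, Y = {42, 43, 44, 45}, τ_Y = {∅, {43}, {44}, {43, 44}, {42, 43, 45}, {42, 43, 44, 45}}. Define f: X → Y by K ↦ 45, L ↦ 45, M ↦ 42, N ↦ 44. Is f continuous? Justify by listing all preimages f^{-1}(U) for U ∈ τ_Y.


f is NOT continuous.

Compute f^{-1}(U) for each U ∈ τ_Y:
  U = ∅: f^{-1}(U) = ∅ ∈ τ_X ✓.
  U = {43}: f^{-1}(U) = ∅ ∈ τ_X ✓.
  U = {44}: f^{-1}(U) = {N} ∉ τ_X ✗.
  U = {43, 44}: f^{-1}(U) = {N} ∉ τ_X ✗.
  U = {42, 43, 45}: f^{-1}(U) = {K, L, M} ∈ τ_X ✓.
  U = {42, 43, 44, 45}: f^{-1}(U) = {K, L, M, N} ∈ τ_X ✓.
Found U = {44} with f^{-1}(U) = {N} not in τ_X. Therefore f is NOT continuous.


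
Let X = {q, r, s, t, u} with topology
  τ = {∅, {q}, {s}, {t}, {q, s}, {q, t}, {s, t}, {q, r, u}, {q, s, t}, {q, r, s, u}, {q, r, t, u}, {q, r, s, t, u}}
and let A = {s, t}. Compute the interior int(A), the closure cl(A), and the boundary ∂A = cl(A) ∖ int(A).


int(A) = {s, t}, cl(A) = {s, t}, ∂A = ∅.

Closed sets in (X, τ) are complements of opens:
  closed(X, τ) = {∅, {s}, {t}, {r, u}, {s, t}, {q, r, u}, {r, s, u}, {r, t, u}, {q, r, s, u}, {q, r, t, u}, {r, s, t, u}, {q, r, s, t, u}}.
int(A) = ⋃ {U ∈ τ : U ⊆ A}. Opens contained in A: ∅, {s}, {t}, {s, t}.
Taking the union of these: int(A) = {s, t}.
cl(A) = ⋂ {C closed : A ⊆ C}. Closed sets containing A: {s, t}, {r, s, t, u}, {q, r, s, t, u}.
Intersecting these: cl(A) = {s, t}.
∂A = cl(A) ∖ int(A) = {s, t} ∖ {s, t} = ∅.


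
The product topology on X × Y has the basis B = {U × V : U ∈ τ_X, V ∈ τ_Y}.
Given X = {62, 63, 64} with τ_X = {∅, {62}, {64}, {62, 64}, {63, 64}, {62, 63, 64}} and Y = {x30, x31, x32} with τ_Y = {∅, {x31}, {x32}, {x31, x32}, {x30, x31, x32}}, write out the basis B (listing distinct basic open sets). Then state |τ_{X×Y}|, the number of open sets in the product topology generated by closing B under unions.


Basis B = {∅ × ∅, {62} × {x31}, {62} × {x32}, {64} × {x31}, {64} × {x32}, {62} × {x31, x32}, {62, 64} × {x31}, {62, 64} × {x32}, {63, 64} × {x31}, {63, 64} × {x32}, {64} × {x31, x32}, {62} × {x30, x31, x32}, {62, 63, 64} × {x31}, {62, 63, 64} × {x32}, {64} × {x30, x31, x32}, {62, 64} × {x31, x32}, {63, 64} × {x31, x32}, {62, 64} × {x30, x31, x32}, {62, 63, 64} × {x31, x32}, {63, 64} × {x30, x31, x32}, {62, 63, 64} × {x30, x31, x32}}; |τ_{X×Y}| = 70.

Enumerate products U × V with U ∈ τ_X, V ∈ τ_Y (deduplicated):
  ∅ × ∅ = {} (∅)
  {62} × {x31} = {(62,x31)}
  {62} × {x32} = {(62,x32)}
  {64} × {x31} = {(64,x31)}
  {64} × {x32} = {(64,x32)}
  {62} × {x31, x32} = {(62,x31), (62,x32)}
  {62, 64} × {x31} = {(62,x31), (64,x31)}
  {62, 64} × {x32} = {(62,x32), (64,x32)}
  {63, 64} × {x31} = {(63,x31), (64,x31)}
  {63, 64} × {x32} = {(63,x32), (64,x32)}
  {64} × {x31, x32} = {(64,x31), (64,x32)}
  {62} × {x30, x31, x32} = {(62,x30), (62,x31), (62,x32)}
  {62, 63, 64} × {x31} = {(62,x31), (63,x31), (64,x31)}
  {62, 63, 64} × {x32} = {(62,x32), (63,x32), (64,x32)}
  {64} × {x30, x31, x32} = {(64,x30), (64,x31), (64,x32)}
  {62, 64} × {x31, x32} = {(62,x31), (62,x32), (64,x31), (64,x32)}
  {63, 64} × {x31, x32} = {(63,x31), (63,x32), (64,x31), (64,x32)}
  {62, 64} × {x30, x31, x32} = {(62,x30), (62,x31), (62,x32), (64,x30), (64,x31), (64,x32)}
  {62, 63, 64} × {x31, x32} = {(62,x31), (62,x32), (63,x31), (63,x32), (64,x31), (64,x32)}
  {63, 64} × {x30, x31, x32} = {(63,x30), (63,x31), (63,x32), (64,x30), (64,x31), (64,x32)}
  {62, 63, 64} × {x30, x31, x32} = {(62,x30), (62,x31), (62,x32), (63,x30), (63,x31), (63,x32), (64,x30), (64,x31), (64,x32)}
These 21 distinct sets form the basis B.
Close under arbitrary unions to get τ_{X×Y}; counting gives |τ_{X×Y}| = 70.


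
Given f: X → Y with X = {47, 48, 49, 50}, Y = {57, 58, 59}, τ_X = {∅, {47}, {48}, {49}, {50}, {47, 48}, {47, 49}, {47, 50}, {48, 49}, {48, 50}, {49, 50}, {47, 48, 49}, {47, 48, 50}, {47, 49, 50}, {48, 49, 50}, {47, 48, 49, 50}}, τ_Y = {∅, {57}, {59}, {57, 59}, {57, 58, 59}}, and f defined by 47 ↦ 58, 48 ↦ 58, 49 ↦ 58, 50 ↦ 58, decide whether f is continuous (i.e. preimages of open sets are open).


f IS continuous.

Compute f^{-1}(U) for each U ∈ τ_Y:
  U = ∅: f^{-1}(U) = ∅ ∈ τ_X ✓.
  U = {57}: f^{-1}(U) = ∅ ∈ τ_X ✓.
  U = {59}: f^{-1}(U) = ∅ ∈ τ_X ✓.
  U = {57, 59}: f^{-1}(U) = ∅ ∈ τ_X ✓.
  U = {57, 58, 59}: f^{-1}(U) = {47, 48, 49, 50} ∈ τ_X ✓.
Every preimage lies in τ_X, so f IS continuous.


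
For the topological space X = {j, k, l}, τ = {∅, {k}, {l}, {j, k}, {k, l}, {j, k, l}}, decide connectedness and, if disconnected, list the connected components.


(X, τ) is disconnected; components = [{l}, {j, k}].

Find clopen sets (U ∈ τ with X ∖ U ∈ τ):
  U = ∅, X ∖ U = {j, k, l} — both open, so U is clopen.
  U = {l}, X ∖ U = {j, k} — both open, so U is clopen.
  U = {j, k}, X ∖ U = {l} — both open, so U is clopen.
  U = {j, k, l}, X ∖ U = ∅ — both open, so U is clopen.
Nontrivial clopen(s) exist: e.g. {l}. So (X, τ) is disconnected.
Compute connected components by grouping points that agree on all clopens:
  component: {l}
  component: {j, k}


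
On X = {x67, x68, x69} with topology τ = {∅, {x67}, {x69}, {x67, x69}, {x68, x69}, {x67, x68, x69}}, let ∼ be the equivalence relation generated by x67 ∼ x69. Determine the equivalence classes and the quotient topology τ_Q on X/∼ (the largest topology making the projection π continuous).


X/∼ = {[x67=x69], [x68]}; |τ_Q| = 3.

Equivalence classes: [x67=x69], [x68].
Quotient map π: X → X/∼ sends x67 ↦ [x67=x69], x68 ↦ [x68], x69 ↦ [x67=x69].
For each subset V ⊆ X/∼, compute π^{-1}(V) ⊆ X and check whether π^{-1}(V) ∈ τ. V is open in τ_Q iff π^{-1}(V) ∈ τ.
  V = {}: π^{-1}(V) = ∅ ∈ τ ✓.
  V = {[x67=x69]}: π^{-1}(V) = {x67, x69} ∈ τ ✓.
  V = {[x68]}: π^{-1}(V) = {x68} ∉ τ ✗.
  V = {[x67=x69], [x68]}: π^{-1}(V) = {x67, x68, x69} ∈ τ ✓.
Open sets in the quotient: τ_Q = {{}, {[x67=x69]}, {[x67=x69], [x68]}} (3 elements).


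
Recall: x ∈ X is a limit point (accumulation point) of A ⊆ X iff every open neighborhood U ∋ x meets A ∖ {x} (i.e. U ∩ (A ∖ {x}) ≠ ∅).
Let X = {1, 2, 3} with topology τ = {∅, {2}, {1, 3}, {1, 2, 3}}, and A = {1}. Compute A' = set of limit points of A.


A' = {3}

For each x ∈ X, list the open sets U ∈ τ with x ∈ U, then check whether U ∩ (A ∖ {x}) ≠ ∅ for every such U.
  x = 1: open {1, 3} ∋ x has {1, 3} ∩ (A ∖ {1}) = ∅, so x is NOT a limit point.
  x = 2: open {2} ∋ x has {2} ∩ (A ∖ {2}) = ∅, so x is NOT a limit point.
  x = 3: opens ∋ x are {1, 3}, {1, 2, 3}; each meets A ∖ {3}, so x IS a limit point.
Collecting: A' = {3}.


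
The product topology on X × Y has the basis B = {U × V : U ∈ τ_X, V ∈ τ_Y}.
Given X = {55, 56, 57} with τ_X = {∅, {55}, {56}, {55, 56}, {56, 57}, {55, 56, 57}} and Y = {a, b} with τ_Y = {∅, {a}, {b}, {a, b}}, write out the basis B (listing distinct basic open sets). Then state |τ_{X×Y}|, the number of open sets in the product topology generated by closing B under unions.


Basis B = {∅ × ∅, {55} × {a}, {55} × {b}, {56} × {a}, {56} × {b}, {55} × {a, b}, {55, 56} × {a}, {55, 56} × {b}, {56} × {a, b}, {56, 57} × {a}, {56, 57} × {b}, {55, 56, 57} × {a}, {55, 56, 57} × {b}, {55, 56} × {a, b}, {56, 57} × {a, b}, {55, 56, 57} × {a, b}}; |τ_{X×Y}| = 36.

Enumerate products U × V with U ∈ τ_X, V ∈ τ_Y (deduplicated):
  ∅ × ∅ = {} (∅)
  {55} × {a} = {(55,a)}
  {55} × {b} = {(55,b)}
  {56} × {a} = {(56,a)}
  {56} × {b} = {(56,b)}
  {55} × {a, b} = {(55,a), (55,b)}
  {55, 56} × {a} = {(55,a), (56,a)}
  {55, 56} × {b} = {(55,b), (56,b)}
  {56} × {a, b} = {(56,a), (56,b)}
  {56, 57} × {a} = {(56,a), (57,a)}
  {56, 57} × {b} = {(56,b), (57,b)}
  {55, 56, 57} × {a} = {(55,a), (56,a), (57,a)}
  {55, 56, 57} × {b} = {(55,b), (56,b), (57,b)}
  {55, 56} × {a, b} = {(55,a), (55,b), (56,a), (56,b)}
  {56, 57} × {a, b} = {(56,a), (56,b), (57,a), (57,b)}
  {55, 56, 57} × {a, b} = {(55,a), (55,b), (56,a), (56,b), (57,a), (57,b)}
These 16 distinct sets form the basis B.
Close under arbitrary unions to get τ_{X×Y}; counting gives |τ_{X×Y}| = 36.


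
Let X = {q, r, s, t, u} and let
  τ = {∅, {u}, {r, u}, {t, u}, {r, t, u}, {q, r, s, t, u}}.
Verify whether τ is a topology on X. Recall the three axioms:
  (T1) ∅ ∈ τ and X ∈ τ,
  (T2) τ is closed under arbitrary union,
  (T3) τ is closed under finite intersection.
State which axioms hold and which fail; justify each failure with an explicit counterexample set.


τ IS a topology on X.

Axiom (T1): ∅ ∈ τ? Yes; X ∈ τ? Yes.
Axiom (T2/T3): check pairwise unions and intersections of members of τ.
All pairwise intersections and unions checked — each lies in τ. Therefore τ satisfies (T1), (T2), (T3): it IS a topology on X.


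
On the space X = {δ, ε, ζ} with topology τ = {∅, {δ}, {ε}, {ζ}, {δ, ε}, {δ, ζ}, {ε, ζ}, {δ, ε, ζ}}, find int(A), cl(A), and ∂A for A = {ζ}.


int(A) = {ζ}, cl(A) = {ζ}, ∂A = ∅.

Closed sets in (X, τ) are complements of opens:
  closed(X, τ) = {∅, {δ}, {ε}, {ζ}, {δ, ε}, {δ, ζ}, {ε, ζ}, {δ, ε, ζ}}.
int(A) = ⋃ {U ∈ τ : U ⊆ A}. Opens contained in A: ∅, {ζ}.
Taking the union of these: int(A) = {ζ}.
cl(A) = ⋂ {C closed : A ⊆ C}. Closed sets containing A: {ζ}, {δ, ζ}, {ε, ζ}, {δ, ε, ζ}.
Intersecting these: cl(A) = {ζ}.
∂A = cl(A) ∖ int(A) = {ζ} ∖ {ζ} = ∅.


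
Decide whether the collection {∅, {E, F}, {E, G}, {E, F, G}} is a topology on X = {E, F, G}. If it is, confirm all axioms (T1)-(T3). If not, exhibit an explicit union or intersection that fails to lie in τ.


τ is NOT a topology on X.

Axiom (T1): ∅ ∈ τ? Yes; X ∈ τ? Yes.
Axiom (T2/T3): check pairwise unions and intersections of members of τ.
Counterexample for (T3): {E, F} ∩ {E, G} = {E} ∉ τ. Therefore τ is NOT a topology.


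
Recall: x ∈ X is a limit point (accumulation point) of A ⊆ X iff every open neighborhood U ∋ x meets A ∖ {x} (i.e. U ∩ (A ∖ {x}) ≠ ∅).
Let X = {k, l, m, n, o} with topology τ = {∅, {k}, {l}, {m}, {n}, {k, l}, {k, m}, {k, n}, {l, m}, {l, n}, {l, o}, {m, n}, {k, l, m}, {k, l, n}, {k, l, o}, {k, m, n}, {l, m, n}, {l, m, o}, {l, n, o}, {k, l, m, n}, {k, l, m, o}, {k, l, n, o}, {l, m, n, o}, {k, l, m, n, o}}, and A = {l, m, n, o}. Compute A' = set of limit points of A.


A' = {o}

For each x ∈ X, list the open sets U ∈ τ with x ∈ U, then check whether U ∩ (A ∖ {x}) ≠ ∅ for every such U.
  x = k: open {k} ∋ x has {k} ∩ (A ∖ {k}) = ∅, so x is NOT a limit point.
  x = l: open {l} ∋ x has {l} ∩ (A ∖ {l}) = ∅, so x is NOT a limit point.
  x = m: open {m} ∋ x has {m} ∩ (A ∖ {m}) = ∅, so x is NOT a limit point.
  x = n: open {n} ∋ x has {n} ∩ (A ∖ {n}) = ∅, so x is NOT a limit point.
  x = o: opens ∋ x are {l, o}, {k, l, o}, {l, m, o}, {l, n, o}, {k, l, m, o}, {k, l, n, o}, {l, m, n, o}, {k, l, m, n, o}; each meets A ∖ {o}, so x IS a limit point.
Collecting: A' = {o}.


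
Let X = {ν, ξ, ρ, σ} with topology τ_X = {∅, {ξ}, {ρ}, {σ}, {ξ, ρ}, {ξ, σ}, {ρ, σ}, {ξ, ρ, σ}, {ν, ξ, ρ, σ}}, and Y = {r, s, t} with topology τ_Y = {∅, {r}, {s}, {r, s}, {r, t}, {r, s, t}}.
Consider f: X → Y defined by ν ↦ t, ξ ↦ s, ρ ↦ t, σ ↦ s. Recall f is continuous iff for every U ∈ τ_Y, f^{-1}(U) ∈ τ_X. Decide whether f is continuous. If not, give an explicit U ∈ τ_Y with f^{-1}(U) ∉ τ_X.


f is NOT continuous.

Compute f^{-1}(U) for each U ∈ τ_Y:
  U = ∅: f^{-1}(U) = ∅ ∈ τ_X ✓.
  U = {r}: f^{-1}(U) = ∅ ∈ τ_X ✓.
  U = {s}: f^{-1}(U) = {ξ, σ} ∈ τ_X ✓.
  U = {r, s}: f^{-1}(U) = {ξ, σ} ∈ τ_X ✓.
  U = {r, t}: f^{-1}(U) = {ν, ρ} ∉ τ_X ✗.
  U = {r, s, t}: f^{-1}(U) = {ν, ξ, ρ, σ} ∈ τ_X ✓.
Found U = {r, t} with f^{-1}(U) = {ν, ρ} not in τ_X. Therefore f is NOT continuous.


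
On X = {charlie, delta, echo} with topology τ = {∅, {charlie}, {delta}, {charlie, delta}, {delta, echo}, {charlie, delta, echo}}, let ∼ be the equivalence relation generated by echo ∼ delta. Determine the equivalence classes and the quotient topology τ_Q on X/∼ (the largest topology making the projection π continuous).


X/∼ = {[charlie], [delta=echo]}; |τ_Q| = 4.

Equivalence classes: [charlie], [delta=echo].
Quotient map π: X → X/∼ sends charlie ↦ [charlie], delta ↦ [delta=echo], echo ↦ [delta=echo].
For each subset V ⊆ X/∼, compute π^{-1}(V) ⊆ X and check whether π^{-1}(V) ∈ τ. V is open in τ_Q iff π^{-1}(V) ∈ τ.
  V = {}: π^{-1}(V) = ∅ ∈ τ ✓.
  V = {[charlie]}: π^{-1}(V) = {charlie} ∈ τ ✓.
  V = {[delta=echo]}: π^{-1}(V) = {delta, echo} ∈ τ ✓.
  V = {[charlie], [delta=echo]}: π^{-1}(V) = {charlie, delta, echo} ∈ τ ✓.
Open sets in the quotient: τ_Q = {{}, {[charlie]}, {[delta=echo]}, {[charlie], [delta=echo]}} (4 elements).


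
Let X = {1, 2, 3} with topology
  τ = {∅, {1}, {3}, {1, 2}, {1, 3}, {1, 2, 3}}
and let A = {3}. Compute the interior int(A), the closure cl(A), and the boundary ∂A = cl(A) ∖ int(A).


int(A) = {3}, cl(A) = {3}, ∂A = ∅.

Closed sets in (X, τ) are complements of opens:
  closed(X, τ) = {∅, {2}, {3}, {1, 2}, {2, 3}, {1, 2, 3}}.
int(A) = ⋃ {U ∈ τ : U ⊆ A}. Opens contained in A: ∅, {3}.
Taking the union of these: int(A) = {3}.
cl(A) = ⋂ {C closed : A ⊆ C}. Closed sets containing A: {3}, {2, 3}, {1, 2, 3}.
Intersecting these: cl(A) = {3}.
∂A = cl(A) ∖ int(A) = {3} ∖ {3} = ∅.


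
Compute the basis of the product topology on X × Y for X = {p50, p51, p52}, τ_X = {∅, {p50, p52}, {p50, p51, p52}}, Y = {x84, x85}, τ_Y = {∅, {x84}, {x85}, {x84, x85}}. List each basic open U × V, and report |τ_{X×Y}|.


Basis B = {∅ × ∅, {p50, p52} × {x84}, {p50, p52} × {x85}, {p50, p51, p52} × {x84}, {p50, p51, p52} × {x85}, {p50, p52} × {x84, x85}, {p50, p51, p52} × {x84, x85}}; |τ_{X×Y}| = 9.

Enumerate products U × V with U ∈ τ_X, V ∈ τ_Y (deduplicated):
  ∅ × ∅ = {} (∅)
  {p50, p52} × {x84} = {(p50,x84), (p52,x84)}
  {p50, p52} × {x85} = {(p50,x85), (p52,x85)}
  {p50, p51, p52} × {x84} = {(p50,x84), (p51,x84), (p52,x84)}
  {p50, p51, p52} × {x85} = {(p50,x85), (p51,x85), (p52,x85)}
  {p50, p52} × {x84, x85} = {(p50,x84), (p50,x85), (p52,x84), (p52,x85)}
  {p50, p51, p52} × {x84, x85} = {(p50,x84), (p50,x85), (p51,x84), (p51,x85), (p52,x84), (p52,x85)}
These 7 distinct sets form the basis B.
Close under arbitrary unions to get τ_{X×Y}; counting gives |τ_{X×Y}| = 9.


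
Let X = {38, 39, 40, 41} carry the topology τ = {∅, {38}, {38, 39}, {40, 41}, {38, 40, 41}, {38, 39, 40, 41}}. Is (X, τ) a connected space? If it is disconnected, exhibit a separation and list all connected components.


(X, τ) is disconnected; components = [{38, 39}, {40, 41}].

Find clopen sets (U ∈ τ with X ∖ U ∈ τ):
  U = ∅, X ∖ U = {38, 39, 40, 41} — both open, so U is clopen.
  U = {38, 39}, X ∖ U = {40, 41} — both open, so U is clopen.
  U = {40, 41}, X ∖ U = {38, 39} — both open, so U is clopen.
  U = {38, 39, 40, 41}, X ∖ U = ∅ — both open, so U is clopen.
Nontrivial clopen(s) exist: e.g. {40, 41}. So (X, τ) is disconnected.
Compute connected components by grouping points that agree on all clopens:
  component: {38, 39}
  component: {40, 41}


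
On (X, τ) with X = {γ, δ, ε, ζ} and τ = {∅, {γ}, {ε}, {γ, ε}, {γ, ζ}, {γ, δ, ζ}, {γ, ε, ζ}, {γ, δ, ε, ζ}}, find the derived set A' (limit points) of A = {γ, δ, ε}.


A' = {δ, ζ}

For each x ∈ X, list the open sets U ∈ τ with x ∈ U, then check whether U ∩ (A ∖ {x}) ≠ ∅ for every such U.
  x = γ: open {γ} ∋ x has {γ} ∩ (A ∖ {γ}) = ∅, so x is NOT a limit point.
  x = δ: opens ∋ x are {γ, δ, ζ}, {γ, δ, ε, ζ}; each meets A ∖ {δ}, so x IS a limit point.
  x = ε: open {ε} ∋ x has {ε} ∩ (A ∖ {ε}) = ∅, so x is NOT a limit point.
  x = ζ: opens ∋ x are {γ, ζ}, {γ, δ, ζ}, {γ, ε, ζ}, {γ, δ, ε, ζ}; each meets A ∖ {ζ}, so x IS a limit point.
Collecting: A' = {δ, ζ}.
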